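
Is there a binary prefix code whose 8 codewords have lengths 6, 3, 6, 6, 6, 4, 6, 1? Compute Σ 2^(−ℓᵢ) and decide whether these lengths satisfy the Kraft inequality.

0.765625; yes

With common denominator 2^6 = 64: Σ 2^(−ℓᵢ) = 1/64 + 8/64 + 1/64 + 1/64 + 1/64 + 4/64 + 1/64 + 32/64 = 49/64 = 0.765625.
Kraft's inequality requires Σ ≤ 1; here Σ = 0.765625 ≤ 1, so such a prefix code exists.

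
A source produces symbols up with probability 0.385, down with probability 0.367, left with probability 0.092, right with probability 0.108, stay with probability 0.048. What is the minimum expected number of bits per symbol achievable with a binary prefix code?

Repeatedly combine the two least-probable nodes; the expected code length is the sum of the merged weights.
merge 6/125 + 23/250 → 7/50
merge 27/250 + 7/50 → 31/125
merge 31/125 + 367/1000 → 123/200
merge 77/200 + 123/200 → 1
L = 7/50 + 31/125 + 123/200 + 1 = 2003/1000 = 2.003 bits/symbol.

2.003 bits/symbol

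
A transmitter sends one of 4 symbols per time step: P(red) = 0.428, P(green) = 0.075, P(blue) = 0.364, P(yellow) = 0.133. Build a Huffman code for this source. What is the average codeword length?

1.78 bits/symbol

Repeatedly combine the two least-probable nodes; the expected code length is the sum of the merged weights.
merge 3/40 + 133/1000 → 26/125
merge 26/125 + 91/250 → 143/250
merge 107/250 + 143/250 → 1
L = 26/125 + 143/250 + 1 = 89/50 = 1.78 bits/symbol.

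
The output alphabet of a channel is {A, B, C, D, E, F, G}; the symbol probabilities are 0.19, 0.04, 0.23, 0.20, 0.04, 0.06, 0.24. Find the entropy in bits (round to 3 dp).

2.516 bits

H = −Σ pᵢ log₂ pᵢ.
−0.19·log₂(0.19) = 0.4552
−0.04·log₂(0.04) = 0.1858
−0.23·log₂(0.23) = 0.4877
−0.20·log₂(0.20) = 0.4644
−0.04·log₂(0.04) = 0.1858
−0.06·log₂(0.06) = 0.2435
−0.24·log₂(0.24) = 0.4941
Sum ≈ 2.5165 → 2.516 bits.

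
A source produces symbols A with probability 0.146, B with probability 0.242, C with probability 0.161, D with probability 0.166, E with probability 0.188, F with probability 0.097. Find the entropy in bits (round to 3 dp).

2.535 bits

H = −Σ pᵢ log₂ pᵢ.
−0.146·log₂(0.146) = 0.4053
−0.242·log₂(0.242) = 0.4954
−0.161·log₂(0.161) = 0.4242
−0.166·log₂(0.166) = 0.4301
−0.188·log₂(0.188) = 0.4533
−0.097·log₂(0.097) = 0.3265
Sum ≈ 2.5347 → 2.535 bits.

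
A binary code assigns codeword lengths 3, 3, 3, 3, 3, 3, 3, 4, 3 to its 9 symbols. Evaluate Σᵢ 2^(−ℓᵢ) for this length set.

With common denominator 2^4 = 16: Σ 2^(−ℓᵢ) = 2/16 + 2/16 + 2/16 + 2/16 + 2/16 + 2/16 + 2/16 + 1/16 + 2/16 = 17/16 = 1.0625.

1.0625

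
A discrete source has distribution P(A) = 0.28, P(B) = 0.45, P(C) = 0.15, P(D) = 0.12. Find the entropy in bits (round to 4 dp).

1.8102 bits

H = −Σ pᵢ log₂ pᵢ.
−0.28·log₂(0.28) = 0.5142
−0.45·log₂(0.45) = 0.5184
−0.15·log₂(0.15) = 0.4105
−0.12·log₂(0.12) = 0.3671
Sum ≈ 1.8102 → 1.8102 bits.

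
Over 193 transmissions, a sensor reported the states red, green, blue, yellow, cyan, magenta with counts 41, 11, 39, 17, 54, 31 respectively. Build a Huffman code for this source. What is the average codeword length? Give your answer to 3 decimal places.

2.451 bits/symbol

Probabilities are the counts divided by 193.
Repeatedly combine the two least-probable nodes; the expected code length is the sum of the merged weights.
merge 11/193 + 17/193 → 28/193
merge 28/193 + 31/193 → 59/193
merge 39/193 + 41/193 → 80/193
merge 54/193 + 59/193 → 113/193
merge 80/193 + 113/193 → 1
L = 28/193 + 59/193 + 80/193 + 113/193 + 1 = 473/193 ≈ 2.451 bits/symbol.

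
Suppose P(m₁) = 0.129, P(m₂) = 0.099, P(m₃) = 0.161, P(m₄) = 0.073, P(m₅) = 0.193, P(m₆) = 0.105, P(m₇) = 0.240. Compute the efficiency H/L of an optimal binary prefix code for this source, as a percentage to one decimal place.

Entropy H = −Σ p log₂ p ≈ 2.7049 bits.
Huffman merges: 73/1000+99/1000→43/250; 21/200+129/1000→117/500; 161/1000+43/250→333/1000; 193/1000+117/500→427/1000; 6/25+333/1000→573/1000; 427/1000+573/1000→1. L = 2739/1000 ≈ 2.7390.
Efficiency = H/L = 2.7049/2.7390 = 98.8%.

98.8%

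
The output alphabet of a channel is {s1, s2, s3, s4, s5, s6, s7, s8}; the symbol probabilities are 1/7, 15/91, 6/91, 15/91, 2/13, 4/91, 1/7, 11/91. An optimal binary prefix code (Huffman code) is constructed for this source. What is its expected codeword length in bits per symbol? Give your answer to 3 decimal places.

2.945 bits/symbol

Repeatedly combine the two least-probable nodes; the expected code length is the sum of the merged weights.
merge 4/91 + 6/91 → 10/91
merge 10/91 + 11/91 → 3/13
merge 1/7 + 1/7 → 2/7
merge 2/13 + 15/91 → 29/91
merge 15/91 + 3/13 → 36/91
merge 2/7 + 29/91 → 55/91
merge 36/91 + 55/91 → 1
L = 10/91 + 3/13 + 2/7 + 29/91 + 36/91 + 55/91 + 1 = 268/91 ≈ 2.945 bits/symbol.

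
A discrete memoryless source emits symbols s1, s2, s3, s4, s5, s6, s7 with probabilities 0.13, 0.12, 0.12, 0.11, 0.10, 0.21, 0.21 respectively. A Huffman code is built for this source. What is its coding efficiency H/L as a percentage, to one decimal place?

Entropy H = −Σ p log₂ p ≈ 2.7449 bits.
Huffman merges: 1/10+11/100→21/100; 3/25+3/25→6/25; 13/100+21/100→17/50; 21/100+21/100→21/50; 6/25+17/50→29/50; 21/50+29/50→1. L = 279/100 ≈ 2.7900.
Efficiency = H/L = 2.7449/2.7900 = 98.4%.

98.4%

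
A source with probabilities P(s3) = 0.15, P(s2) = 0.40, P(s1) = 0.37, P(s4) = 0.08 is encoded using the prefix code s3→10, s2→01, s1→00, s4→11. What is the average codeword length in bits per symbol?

2 bits/symbol

L̄ = Σ pᵢ·ℓᵢ = 0.15·2 + 0.40·2 + 0.37·2 + 0.08·2 = 2 bits/symbol.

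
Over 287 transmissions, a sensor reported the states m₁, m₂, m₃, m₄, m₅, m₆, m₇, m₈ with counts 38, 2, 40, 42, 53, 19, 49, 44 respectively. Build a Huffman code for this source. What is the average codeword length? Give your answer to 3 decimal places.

Probabilities are the counts divided by 287.
Repeatedly combine the two least-probable nodes; the expected code length is the sum of the merged weights.
merge 2/287 + 19/287 → 3/41
merge 3/41 + 38/287 → 59/287
merge 40/287 + 6/41 → 2/7
merge 44/287 + 7/41 → 93/287
merge 53/287 + 59/287 → 16/41
merge 2/7 + 93/287 → 25/41
merge 16/41 + 25/41 → 1
L = 3/41 + 59/287 + 2/7 + 93/287 + 16/41 + 25/41 + 1 = 829/287 ≈ 2.889 bits/symbol.

2.889 bits/symbol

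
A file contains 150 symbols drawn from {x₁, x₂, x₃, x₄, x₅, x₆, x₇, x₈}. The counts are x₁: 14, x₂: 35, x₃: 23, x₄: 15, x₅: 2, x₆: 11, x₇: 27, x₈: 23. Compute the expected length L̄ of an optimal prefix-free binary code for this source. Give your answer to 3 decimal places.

Probabilities are the counts divided by 150.
Repeatedly combine the two least-probable nodes; the expected code length is the sum of the merged weights.
merge 1/75 + 11/150 → 13/150
merge 13/150 + 7/75 → 9/50
merge 1/10 + 23/150 → 19/75
merge 23/150 + 9/50 → 1/3
merge 9/50 + 7/30 → 31/75
merge 19/75 + 1/3 → 44/75
merge 31/75 + 44/75 → 1
L = 13/150 + 9/50 + 19/75 + 1/3 + 31/75 + 44/75 + 1 = 214/75 ≈ 2.853 bits/symbol.

2.853 bits/symbol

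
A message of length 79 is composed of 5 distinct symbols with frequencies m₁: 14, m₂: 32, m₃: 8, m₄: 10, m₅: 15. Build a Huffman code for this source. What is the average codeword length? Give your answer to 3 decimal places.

Probabilities are the counts divided by 79.
Repeatedly combine the two least-probable nodes; the expected code length is the sum of the merged weights.
merge 8/79 + 10/79 → 18/79
merge 14/79 + 15/79 → 29/79
merge 18/79 + 29/79 → 47/79
merge 32/79 + 47/79 → 1
L = 18/79 + 29/79 + 47/79 + 1 = 173/79 ≈ 2.190 bits/symbol.

2.190 bits/symbol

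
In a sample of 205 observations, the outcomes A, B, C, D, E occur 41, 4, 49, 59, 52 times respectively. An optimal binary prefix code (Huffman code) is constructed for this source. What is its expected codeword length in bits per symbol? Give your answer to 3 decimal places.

Probabilities are the counts divided by 205.
Repeatedly combine the two least-probable nodes; the expected code length is the sum of the merged weights.
merge 4/205 + 1/5 → 9/41
merge 9/41 + 49/205 → 94/205
merge 52/205 + 59/205 → 111/205
merge 94/205 + 111/205 → 1
L = 9/41 + 94/205 + 111/205 + 1 = 91/41 ≈ 2.220 bits/symbol.

2.220 bits/symbol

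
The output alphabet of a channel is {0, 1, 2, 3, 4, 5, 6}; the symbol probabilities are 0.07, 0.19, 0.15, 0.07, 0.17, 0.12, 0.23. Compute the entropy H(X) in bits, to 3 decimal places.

H = −Σ pᵢ log₂ pᵢ.
−0.07·log₂(0.07) = 0.2686
−0.19·log₂(0.19) = 0.4552
−0.15·log₂(0.15) = 0.4105
−0.07·log₂(0.07) = 0.2686
−0.17·log₂(0.17) = 0.4346
−0.12·log₂(0.12) = 0.3671
−0.23·log₂(0.23) = 0.4877
Sum ≈ 2.6922 → 2.692 bits.

2.692 bits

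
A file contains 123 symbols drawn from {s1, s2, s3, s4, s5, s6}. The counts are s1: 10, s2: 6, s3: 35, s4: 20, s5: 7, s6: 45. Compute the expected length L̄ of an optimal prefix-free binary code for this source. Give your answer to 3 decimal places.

Probabilities are the counts divided by 123.
Repeatedly combine the two least-probable nodes; the expected code length is the sum of the merged weights.
merge 2/41 + 7/123 → 13/123
merge 10/123 + 13/123 → 23/123
merge 20/123 + 23/123 → 43/123
merge 35/123 + 43/123 → 26/41
merge 15/41 + 26/41 → 1
L = 13/123 + 23/123 + 43/123 + 26/41 + 1 = 280/123 ≈ 2.276 bits/symbol.

2.276 bits/symbol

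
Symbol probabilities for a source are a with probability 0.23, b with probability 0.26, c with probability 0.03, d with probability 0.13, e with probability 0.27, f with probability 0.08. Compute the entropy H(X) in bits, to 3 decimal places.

2.329 bits

H = −Σ pᵢ log₂ pᵢ.
−0.23·log₂(0.23) = 0.4877
−0.26·log₂(0.26) = 0.5053
−0.03·log₂(0.03) = 0.1518
−0.13·log₂(0.13) = 0.3826
−0.27·log₂(0.27) = 0.5100
−0.08·log₂(0.08) = 0.2915
Sum ≈ 2.3289 → 2.329 bits.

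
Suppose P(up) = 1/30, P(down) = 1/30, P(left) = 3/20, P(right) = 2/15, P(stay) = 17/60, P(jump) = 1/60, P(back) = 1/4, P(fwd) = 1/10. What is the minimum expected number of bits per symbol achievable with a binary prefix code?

2.6 bits/symbol

Repeatedly combine the two least-probable nodes; the expected code length is the sum of the merged weights.
merge 1/60 + 1/30 → 1/20
merge 1/30 + 1/20 → 1/12
merge 1/12 + 1/10 → 11/60
merge 2/15 + 3/20 → 17/60
merge 11/60 + 1/4 → 13/30
merge 17/60 + 17/60 → 17/30
merge 13/30 + 17/30 → 1
L = 1/20 + 1/12 + 11/60 + 17/60 + 13/30 + 17/30 + 1 = 13/5 = 2.6 bits/symbol.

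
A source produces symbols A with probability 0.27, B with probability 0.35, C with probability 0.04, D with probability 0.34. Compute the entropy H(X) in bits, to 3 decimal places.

1.755 bits

H = −Σ pᵢ log₂ pᵢ.
−0.27·log₂(0.27) = 0.5100
−0.35·log₂(0.35) = 0.5301
−0.04·log₂(0.04) = 0.1858
−0.34·log₂(0.34) = 0.5292
Sum ≈ 1.7551 → 1.755 bits.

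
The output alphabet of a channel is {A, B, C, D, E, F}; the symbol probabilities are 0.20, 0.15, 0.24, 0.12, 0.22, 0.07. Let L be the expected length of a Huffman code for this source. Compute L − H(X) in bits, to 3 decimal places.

Entropy H = −Σ p log₂ p ≈ 2.4853 bits.
Huffman merges: 7/100+3/25→19/100; 3/20+19/100→17/50; 1/5+11/50→21/50; 6/25+17/50→29/50; 21/50+29/50→1. L = 253/100 ≈ 2.5300.
L − H = 2.5300 − 2.4853 = 0.045 bits.

0.045 bits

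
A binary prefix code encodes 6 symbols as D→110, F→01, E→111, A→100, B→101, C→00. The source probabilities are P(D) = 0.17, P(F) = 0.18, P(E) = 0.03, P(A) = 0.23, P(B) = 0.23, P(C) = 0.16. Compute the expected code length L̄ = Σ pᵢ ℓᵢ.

L̄ = Σ pᵢ·ℓᵢ = 0.17·3 + 0.18·2 + 0.03·3 + 0.23·3 + 0.23·3 + 0.16·2 = 2.66 bits/symbol.

2.66 bits/symbol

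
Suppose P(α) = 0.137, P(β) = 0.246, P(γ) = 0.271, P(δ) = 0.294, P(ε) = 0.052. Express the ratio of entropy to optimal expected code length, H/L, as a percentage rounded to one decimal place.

97.9%

Entropy H = −Σ p log₂ p ≈ 2.1421 bits.
Huffman merges: 13/250+137/1000→189/1000; 189/1000+123/500→87/200; 271/1000+147/500→113/200; 87/200+113/200→1. L = 2189/1000 ≈ 2.1890.
Efficiency = H/L = 2.1421/2.1890 = 97.9%.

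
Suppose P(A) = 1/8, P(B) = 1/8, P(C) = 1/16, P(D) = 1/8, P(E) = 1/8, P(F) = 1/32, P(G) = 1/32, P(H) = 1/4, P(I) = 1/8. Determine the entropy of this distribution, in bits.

2.9375 bits

Each probability is a power of 1/2, so log₂(1/p) is an integer.
H = Σ p·log₂(1/p) = 1/8·3 + 1/8·3 + 1/16·4 + 1/8·3 + 1/8·3 + 1/32·5 + 1/32·5 + 1/4·2 + 1/8·3 = 2.9375 bits.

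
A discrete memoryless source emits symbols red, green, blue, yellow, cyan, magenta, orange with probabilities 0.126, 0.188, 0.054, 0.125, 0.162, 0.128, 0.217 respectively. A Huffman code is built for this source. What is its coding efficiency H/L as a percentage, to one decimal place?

Entropy H = −Σ p log₂ p ≈ 2.7156 bits.
Huffman merges: 27/500+1/8→179/1000; 63/500+16/125→127/500; 81/500+179/1000→341/1000; 47/250+217/1000→81/200; 127/500+341/1000→119/200; 81/200+119/200→1. L = 1387/500 ≈ 2.7740.
Efficiency = H/L = 2.7156/2.7740 = 97.9%.

97.9%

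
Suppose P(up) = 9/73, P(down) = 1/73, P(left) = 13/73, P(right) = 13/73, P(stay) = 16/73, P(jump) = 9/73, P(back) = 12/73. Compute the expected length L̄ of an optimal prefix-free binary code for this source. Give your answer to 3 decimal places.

Repeatedly combine the two least-probable nodes; the expected code length is the sum of the merged weights.
merge 1/73 + 9/73 → 10/73
merge 9/73 + 10/73 → 19/73
merge 12/73 + 13/73 → 25/73
merge 13/73 + 16/73 → 29/73
merge 19/73 + 25/73 → 44/73
merge 29/73 + 44/73 → 1
L = 10/73 + 19/73 + 25/73 + 29/73 + 44/73 + 1 = 200/73 ≈ 2.740 bits/symbol.

2.740 bits/symbol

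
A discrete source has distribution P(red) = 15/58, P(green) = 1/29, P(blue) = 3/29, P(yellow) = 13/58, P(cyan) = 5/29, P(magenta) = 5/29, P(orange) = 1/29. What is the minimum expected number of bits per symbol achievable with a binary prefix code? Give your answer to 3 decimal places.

Repeatedly combine the two least-probable nodes; the expected code length is the sum of the merged weights.
merge 1/29 + 1/29 → 2/29
merge 2/29 + 3/29 → 5/29
merge 5/29 + 5/29 → 10/29
merge 5/29 + 13/58 → 23/58
merge 15/58 + 10/29 → 35/58
merge 23/58 + 35/58 → 1
L = 2/29 + 5/29 + 10/29 + 23/58 + 35/58 + 1 = 75/29 ≈ 2.586 bits/symbol.

2.586 bits/symbol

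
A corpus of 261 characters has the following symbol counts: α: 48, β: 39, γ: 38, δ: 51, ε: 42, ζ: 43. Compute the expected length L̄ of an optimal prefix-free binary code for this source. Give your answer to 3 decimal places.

Probabilities are the counts divided by 261.
Repeatedly combine the two least-probable nodes; the expected code length is the sum of the merged weights.
merge 38/261 + 13/87 → 77/261
merge 14/87 + 43/261 → 85/261
merge 16/87 + 17/87 → 11/29
merge 77/261 + 85/261 → 18/29
merge 11/29 + 18/29 → 1
L = 77/261 + 85/261 + 11/29 + 18/29 + 1 = 76/29 ≈ 2.621 bits/symbol.

2.621 bits/symbol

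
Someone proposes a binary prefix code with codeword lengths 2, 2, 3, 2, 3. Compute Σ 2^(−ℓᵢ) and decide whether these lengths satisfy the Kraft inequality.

With common denominator 2^3 = 8: Σ 2^(−ℓᵢ) = 2/8 + 2/8 + 1/8 + 2/8 + 1/8 = 8/8 = 1.
Kraft's inequality requires Σ ≤ 1; here Σ = 1 ≤ 1, so such a prefix code exists.

1; yes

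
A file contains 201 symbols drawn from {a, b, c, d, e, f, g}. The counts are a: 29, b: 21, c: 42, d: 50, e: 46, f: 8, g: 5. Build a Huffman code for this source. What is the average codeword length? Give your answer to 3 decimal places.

Probabilities are the counts divided by 201.
Repeatedly combine the two least-probable nodes; the expected code length is the sum of the merged weights.
merge 5/201 + 8/201 → 13/201
merge 13/201 + 7/67 → 34/201
merge 29/201 + 34/201 → 21/67
merge 14/67 + 46/201 → 88/201
merge 50/201 + 21/67 → 113/201
merge 88/201 + 113/201 → 1
L = 13/201 + 34/201 + 21/67 + 88/201 + 113/201 + 1 = 512/201 ≈ 2.547 bits/symbol.

2.547 bits/symbol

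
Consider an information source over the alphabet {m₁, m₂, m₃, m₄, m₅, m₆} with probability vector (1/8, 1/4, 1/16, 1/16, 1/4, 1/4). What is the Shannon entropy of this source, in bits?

2.375 bits

Each probability is a power of 1/2, so log₂(1/p) is an integer.
H = Σ p·log₂(1/p) = 1/8·3 + 1/4·2 + 1/16·4 + 1/16·4 + 1/4·2 + 1/4·2 = 2.375 bits.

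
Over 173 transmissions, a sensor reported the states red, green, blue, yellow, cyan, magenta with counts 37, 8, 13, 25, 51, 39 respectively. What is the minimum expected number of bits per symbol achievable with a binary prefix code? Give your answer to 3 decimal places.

2.387 bits/symbol

Probabilities are the counts divided by 173.
Repeatedly combine the two least-probable nodes; the expected code length is the sum of the merged weights.
merge 8/173 + 13/173 → 21/173
merge 21/173 + 25/173 → 46/173
merge 37/173 + 39/173 → 76/173
merge 46/173 + 51/173 → 97/173
merge 76/173 + 97/173 → 1
L = 21/173 + 46/173 + 76/173 + 97/173 + 1 = 413/173 ≈ 2.387 bits/symbol.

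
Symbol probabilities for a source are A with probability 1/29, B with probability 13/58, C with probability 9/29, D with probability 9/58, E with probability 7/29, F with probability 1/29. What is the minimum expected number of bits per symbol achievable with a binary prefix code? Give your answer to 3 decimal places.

2.293 bits/symbol

Repeatedly combine the two least-probable nodes; the expected code length is the sum of the merged weights.
merge 1/29 + 1/29 → 2/29
merge 2/29 + 9/58 → 13/58
merge 13/58 + 13/58 → 13/29
merge 7/29 + 9/29 → 16/29
merge 13/29 + 16/29 → 1
L = 2/29 + 13/58 + 13/29 + 16/29 + 1 = 133/58 ≈ 2.293 bits/symbol.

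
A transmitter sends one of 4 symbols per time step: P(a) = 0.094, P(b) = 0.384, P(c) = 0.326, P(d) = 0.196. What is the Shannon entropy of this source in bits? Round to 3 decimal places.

1.839 bits

H = −Σ pᵢ log₂ pᵢ.
−0.094·log₂(0.094) = 0.3207
−0.384·log₂(0.384) = 0.5302
−0.326·log₂(0.326) = 0.5272
−0.196·log₂(0.196) = 0.4608
Sum ≈ 1.8389 → 1.839 bits.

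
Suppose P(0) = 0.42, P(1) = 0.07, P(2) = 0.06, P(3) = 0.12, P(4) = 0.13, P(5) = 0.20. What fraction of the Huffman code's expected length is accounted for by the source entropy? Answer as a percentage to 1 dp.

98.3%

Entropy H = −Σ p log₂ p ≈ 2.2518 bits.
Huffman merges: 3/50+7/100→13/100; 3/25+13/100→1/4; 13/100+1/5→33/100; 1/4+33/100→29/50; 21/50+29/50→1. L = 229/100 ≈ 2.2900.
Efficiency = H/L = 2.2518/2.2900 = 98.3%.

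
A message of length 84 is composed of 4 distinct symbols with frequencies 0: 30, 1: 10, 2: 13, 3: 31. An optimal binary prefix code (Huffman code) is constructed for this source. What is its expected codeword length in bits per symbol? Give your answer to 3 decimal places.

Probabilities are the counts divided by 84.
Repeatedly combine the two least-probable nodes; the expected code length is the sum of the merged weights.
merge 5/42 + 13/84 → 23/84
merge 23/84 + 5/14 → 53/84
merge 31/84 + 53/84 → 1
L = 23/84 + 53/84 + 1 = 40/21 ≈ 1.905 bits/symbol.

1.905 bits/symbol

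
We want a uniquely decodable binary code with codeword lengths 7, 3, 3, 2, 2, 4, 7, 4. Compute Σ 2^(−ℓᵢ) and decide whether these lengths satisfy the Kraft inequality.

With common denominator 2^7 = 128: Σ 2^(−ℓᵢ) = 1/128 + 16/128 + 16/128 + 32/128 + 32/128 + 8/128 + 1/128 + 8/128 = 114/128 = 0.890625.
Kraft's inequality requires Σ ≤ 1; here Σ = 0.890625 ≤ 1, so such a prefix code exists.

0.890625; yes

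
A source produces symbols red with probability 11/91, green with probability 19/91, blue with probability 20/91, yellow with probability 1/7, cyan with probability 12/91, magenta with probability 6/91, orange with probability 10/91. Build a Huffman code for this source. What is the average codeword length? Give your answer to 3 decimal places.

Repeatedly combine the two least-probable nodes; the expected code length is the sum of the merged weights.
merge 6/91 + 10/91 → 16/91
merge 11/91 + 12/91 → 23/91
merge 1/7 + 16/91 → 29/91
merge 19/91 + 20/91 → 3/7
merge 23/91 + 29/91 → 4/7
merge 3/7 + 4/7 → 1
L = 16/91 + 23/91 + 29/91 + 3/7 + 4/7 + 1 = 250/91 ≈ 2.747 bits/symbol.

2.747 bits/symbol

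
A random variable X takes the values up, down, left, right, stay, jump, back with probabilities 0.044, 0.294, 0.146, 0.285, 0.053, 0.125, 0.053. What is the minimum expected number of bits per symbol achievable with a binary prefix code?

2.518 bits/symbol

Repeatedly combine the two least-probable nodes; the expected code length is the sum of the merged weights.
merge 11/250 + 53/1000 → 97/1000
merge 53/1000 + 97/1000 → 3/20
merge 1/8 + 73/500 → 271/1000
merge 3/20 + 271/1000 → 421/1000
merge 57/200 + 147/500 → 579/1000
merge 421/1000 + 579/1000 → 1
L = 97/1000 + 3/20 + 271/1000 + 421/1000 + 579/1000 + 1 = 1259/500 = 2.518 bits/symbol.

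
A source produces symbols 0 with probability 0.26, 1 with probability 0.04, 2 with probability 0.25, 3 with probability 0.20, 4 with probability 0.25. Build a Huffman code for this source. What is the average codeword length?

2.24 bits/symbol

Repeatedly combine the two least-probable nodes; the expected code length is the sum of the merged weights.
merge 1/25 + 1/5 → 6/25
merge 6/25 + 1/4 → 49/100
merge 1/4 + 13/50 → 51/100
merge 49/100 + 51/100 → 1
L = 6/25 + 49/100 + 51/100 + 1 = 56/25 = 2.24 bits/symbol.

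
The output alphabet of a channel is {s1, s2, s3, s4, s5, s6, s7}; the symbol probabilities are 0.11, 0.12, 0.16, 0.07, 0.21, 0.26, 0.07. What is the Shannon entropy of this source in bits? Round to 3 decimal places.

H = −Σ pᵢ log₂ pᵢ.
−0.11·log₂(0.11) = 0.3503
−0.12·log₂(0.12) = 0.3671
−0.16·log₂(0.16) = 0.4230
−0.07·log₂(0.07) = 0.2686
−0.21·log₂(0.21) = 0.4728
−0.26·log₂(0.26) = 0.5053
−0.07·log₂(0.07) = 0.2686
Sum ≈ 2.6556 → 2.656 bits.

2.656 bits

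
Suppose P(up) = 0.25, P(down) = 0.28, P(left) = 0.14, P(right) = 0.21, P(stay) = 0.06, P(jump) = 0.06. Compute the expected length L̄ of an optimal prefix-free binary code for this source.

2.38 bits/symbol

Repeatedly combine the two least-probable nodes; the expected code length is the sum of the merged weights.
merge 3/50 + 3/50 → 3/25
merge 3/25 + 7/50 → 13/50
merge 21/100 + 1/4 → 23/50
merge 13/50 + 7/25 → 27/50
merge 23/50 + 27/50 → 1
L = 3/25 + 13/50 + 23/50 + 27/50 + 1 = 119/50 = 2.38 bits/symbol.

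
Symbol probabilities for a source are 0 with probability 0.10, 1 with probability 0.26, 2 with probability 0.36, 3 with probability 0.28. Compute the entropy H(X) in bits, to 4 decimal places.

1.8823 bits

H = −Σ pᵢ log₂ pᵢ.
−0.10·log₂(0.10) = 0.3322
−0.26·log₂(0.26) = 0.5053
−0.36·log₂(0.36) = 0.5306
−0.28·log₂(0.28) = 0.5142
Sum ≈ 1.8823 → 1.8823 bits.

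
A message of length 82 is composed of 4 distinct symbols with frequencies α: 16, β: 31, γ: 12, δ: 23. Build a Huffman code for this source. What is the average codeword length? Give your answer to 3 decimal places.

1.963 bits/symbol

Probabilities are the counts divided by 82.
Repeatedly combine the two least-probable nodes; the expected code length is the sum of the merged weights.
merge 6/41 + 8/41 → 14/41
merge 23/82 + 14/41 → 51/82
merge 31/82 + 51/82 → 1
L = 14/41 + 51/82 + 1 = 161/82 ≈ 1.963 bits/symbol.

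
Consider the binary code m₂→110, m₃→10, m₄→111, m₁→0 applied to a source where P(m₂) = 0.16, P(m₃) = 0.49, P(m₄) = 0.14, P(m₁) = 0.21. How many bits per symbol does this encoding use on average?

L̄ = Σ pᵢ·ℓᵢ = 0.16·3 + 0.49·2 + 0.14·3 + 0.21·1 = 2.09 bits/symbol.

2.09 bits/symbol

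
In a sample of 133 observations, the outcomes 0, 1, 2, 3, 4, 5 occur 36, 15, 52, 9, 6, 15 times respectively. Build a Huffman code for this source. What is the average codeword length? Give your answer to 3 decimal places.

2.286 bits/symbol

Probabilities are the counts divided by 133.
Repeatedly combine the two least-probable nodes; the expected code length is the sum of the merged weights.
merge 6/133 + 9/133 → 15/133
merge 15/133 + 15/133 → 30/133
merge 15/133 + 30/133 → 45/133
merge 36/133 + 45/133 → 81/133
merge 52/133 + 81/133 → 1
L = 15/133 + 30/133 + 45/133 + 81/133 + 1 = 16/7 ≈ 2.286 bits/symbol.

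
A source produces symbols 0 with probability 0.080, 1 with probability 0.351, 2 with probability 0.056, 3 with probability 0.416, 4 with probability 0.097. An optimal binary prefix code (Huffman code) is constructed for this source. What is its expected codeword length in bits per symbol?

1.953 bits/symbol

Repeatedly combine the two least-probable nodes; the expected code length is the sum of the merged weights.
merge 7/125 + 2/25 → 17/125
merge 97/1000 + 17/125 → 233/1000
merge 233/1000 + 351/1000 → 73/125
merge 52/125 + 73/125 → 1
L = 17/125 + 233/1000 + 73/125 + 1 = 1953/1000 = 1.953 bits/symbol.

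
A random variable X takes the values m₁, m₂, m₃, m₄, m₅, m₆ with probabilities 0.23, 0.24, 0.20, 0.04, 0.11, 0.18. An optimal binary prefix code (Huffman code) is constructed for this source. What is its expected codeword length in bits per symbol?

2.48 bits/symbol

Repeatedly combine the two least-probable nodes; the expected code length is the sum of the merged weights.
merge 1/25 + 11/100 → 3/20
merge 3/20 + 9/50 → 33/100
merge 1/5 + 23/100 → 43/100
merge 6/25 + 33/100 → 57/100
merge 43/100 + 57/100 → 1
L = 3/20 + 33/100 + 43/100 + 57/100 + 1 = 62/25 = 2.48 bits/symbol.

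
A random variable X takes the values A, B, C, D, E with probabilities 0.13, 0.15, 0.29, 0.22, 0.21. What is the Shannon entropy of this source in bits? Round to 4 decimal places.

H = −Σ pᵢ log₂ pᵢ.
−0.13·log₂(0.13) = 0.3826
−0.15·log₂(0.15) = 0.4105
−0.29·log₂(0.29) = 0.5179
−0.22·log₂(0.22) = 0.4806
−0.21·log₂(0.21) = 0.4728
Sum ≈ 2.2645 → 2.2645 bits.

2.2645 bits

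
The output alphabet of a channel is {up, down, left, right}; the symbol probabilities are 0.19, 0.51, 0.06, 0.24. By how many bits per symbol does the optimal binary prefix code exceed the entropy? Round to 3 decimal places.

Entropy H = −Σ p log₂ p ≈ 1.6883 bits.
Huffman merges: 3/50+19/100→1/4; 6/25+1/4→49/100; 49/100+51/100→1. L = 87/50 ≈ 1.7400.
L − H = 1.7400 − 1.6883 = 0.052 bits.

0.052 bits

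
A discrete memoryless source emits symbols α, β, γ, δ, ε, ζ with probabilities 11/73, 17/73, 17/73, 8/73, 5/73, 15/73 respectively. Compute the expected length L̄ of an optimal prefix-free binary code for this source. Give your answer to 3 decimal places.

Repeatedly combine the two least-probable nodes; the expected code length is the sum of the merged weights.
merge 5/73 + 8/73 → 13/73
merge 11/73 + 13/73 → 24/73
merge 15/73 + 17/73 → 32/73
merge 17/73 + 24/73 → 41/73
merge 32/73 + 41/73 → 1
L = 13/73 + 24/73 + 32/73 + 41/73 + 1 = 183/73 ≈ 2.507 bits/symbol.

2.507 bits/symbol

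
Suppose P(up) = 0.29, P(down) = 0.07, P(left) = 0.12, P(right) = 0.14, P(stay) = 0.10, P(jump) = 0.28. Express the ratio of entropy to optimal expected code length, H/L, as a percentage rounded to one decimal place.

Entropy H = −Σ p log₂ p ≈ 2.3970 bits.
Huffman merges: 7/100+1/10→17/100; 3/25+7/50→13/50; 17/100+13/50→43/100; 7/25+29/100→57/100; 43/100+57/100→1. L = 243/100 ≈ 2.4300.
Efficiency = H/L = 2.3970/2.4300 = 98.6%.

98.6%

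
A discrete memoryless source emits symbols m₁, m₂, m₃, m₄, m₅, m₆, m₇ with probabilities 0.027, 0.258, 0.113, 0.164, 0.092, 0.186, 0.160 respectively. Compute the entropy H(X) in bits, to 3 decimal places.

H = −Σ pᵢ log₂ pᵢ.
−0.027·log₂(0.027) = 0.1407
−0.258·log₂(0.258) = 0.5043
−0.113·log₂(0.113) = 0.3555
−0.164·log₂(0.164) = 0.4278
−0.092·log₂(0.092) = 0.3167
−0.186·log₂(0.186) = 0.4514
−0.160·log₂(0.160) = 0.4230
Sum ≈ 2.6192 → 2.619 bits.

2.619 bits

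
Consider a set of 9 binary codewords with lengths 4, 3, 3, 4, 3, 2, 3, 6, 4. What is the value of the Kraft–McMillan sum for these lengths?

0.953125

With common denominator 2^6 = 64: Σ 2^(−ℓᵢ) = 4/64 + 8/64 + 8/64 + 4/64 + 8/64 + 16/64 + 8/64 + 1/64 + 4/64 = 61/64 = 0.953125.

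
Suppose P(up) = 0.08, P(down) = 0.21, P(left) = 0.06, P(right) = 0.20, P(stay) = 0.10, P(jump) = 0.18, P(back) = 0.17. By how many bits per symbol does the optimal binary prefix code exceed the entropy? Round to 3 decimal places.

Entropy H = −Σ p log₂ p ≈ 2.6843 bits.
Huffman merges: 3/50+2/25→7/50; 1/10+7/50→6/25; 17/100+9/50→7/20; 1/5+21/100→41/100; 6/25+7/20→59/100; 41/100+59/100→1. L = 273/100 ≈ 2.7300.
L − H = 2.7300 − 2.6843 = 0.046 bits.

0.046 bits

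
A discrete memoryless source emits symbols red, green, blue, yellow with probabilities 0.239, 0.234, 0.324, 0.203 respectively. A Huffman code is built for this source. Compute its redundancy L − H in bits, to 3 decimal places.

0.022 bits

Entropy H = −Σ p log₂ p ≈ 1.9776 bits.
Huffman merges: 203/1000+117/500→437/1000; 239/1000+81/250→563/1000; 437/1000+563/1000→1. L = 2 ≈ 2.0000.
L − H = 2.0000 − 1.9776 = 0.022 bits.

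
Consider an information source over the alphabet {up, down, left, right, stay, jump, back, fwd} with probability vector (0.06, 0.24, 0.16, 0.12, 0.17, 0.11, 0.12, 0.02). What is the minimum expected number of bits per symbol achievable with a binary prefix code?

Repeatedly combine the two least-probable nodes; the expected code length is the sum of the merged weights.
merge 1/50 + 3/50 → 2/25
merge 2/25 + 11/100 → 19/100
merge 3/25 + 3/25 → 6/25
merge 4/25 + 17/100 → 33/100
merge 19/100 + 6/25 → 43/100
merge 6/25 + 33/100 → 57/100
merge 43/100 + 57/100 → 1
L = 2/25 + 19/100 + 6/25 + 33/100 + 43/100 + 57/100 + 1 = 71/25 = 2.84 bits/symbol.

2.84 bits/symbol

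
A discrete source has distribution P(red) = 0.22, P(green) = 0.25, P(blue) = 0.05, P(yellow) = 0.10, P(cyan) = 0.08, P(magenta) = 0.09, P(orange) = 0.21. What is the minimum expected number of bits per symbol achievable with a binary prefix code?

2.64 bits/symbol

Repeatedly combine the two least-probable nodes; the expected code length is the sum of the merged weights.
merge 1/20 + 2/25 → 13/100
merge 9/100 + 1/10 → 19/100
merge 13/100 + 19/100 → 8/25
merge 21/100 + 11/50 → 43/100
merge 1/4 + 8/25 → 57/100
merge 43/100 + 57/100 → 1
L = 13/100 + 19/100 + 8/25 + 43/100 + 57/100 + 1 = 66/25 = 2.64 bits/symbol.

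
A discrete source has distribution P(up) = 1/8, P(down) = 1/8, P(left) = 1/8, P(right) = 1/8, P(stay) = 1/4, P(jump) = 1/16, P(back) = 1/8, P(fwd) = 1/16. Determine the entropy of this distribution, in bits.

Each probability is a power of 1/2, so log₂(1/p) is an integer.
H = Σ p·log₂(1/p) = 1/8·3 + 1/8·3 + 1/8·3 + 1/8·3 + 1/4·2 + 1/16·4 + 1/8·3 + 1/16·4 = 2.875 bits.

2.875 bits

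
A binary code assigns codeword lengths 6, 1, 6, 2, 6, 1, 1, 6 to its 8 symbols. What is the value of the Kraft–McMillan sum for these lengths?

1.8125

With common denominator 2^6 = 64: Σ 2^(−ℓᵢ) = 1/64 + 32/64 + 1/64 + 16/64 + 1/64 + 32/64 + 32/64 + 1/64 = 116/64 = 1.8125.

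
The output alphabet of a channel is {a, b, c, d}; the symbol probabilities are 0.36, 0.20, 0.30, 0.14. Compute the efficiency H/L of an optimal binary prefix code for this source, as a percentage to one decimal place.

96.6%

Entropy H = −Σ p log₂ p ≈ 1.9132 bits.
Huffman merges: 7/50+1/5→17/50; 3/10+17/50→16/25; 9/25+16/25→1. L = 99/50 ≈ 1.9800.
Efficiency = H/L = 1.9132/1.9800 = 96.6%.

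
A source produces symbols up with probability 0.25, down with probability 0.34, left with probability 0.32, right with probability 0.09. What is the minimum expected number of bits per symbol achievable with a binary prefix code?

2 bits/symbol

Repeatedly combine the two least-probable nodes; the expected code length is the sum of the merged weights.
merge 9/100 + 1/4 → 17/50
merge 8/25 + 17/50 → 33/50
merge 17/50 + 33/50 → 1
L = 17/50 + 33/50 + 1 = 2 bits/symbol.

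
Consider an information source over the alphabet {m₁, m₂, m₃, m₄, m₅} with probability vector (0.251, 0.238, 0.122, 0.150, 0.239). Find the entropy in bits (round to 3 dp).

H = −Σ pᵢ log₂ pᵢ.
−0.251·log₂(0.251) = 0.5006
−0.238·log₂(0.238) = 0.4929
−0.122·log₂(0.122) = 0.3703
−0.150·log₂(0.150) = 0.4105
−0.239·log₂(0.239) = 0.4935
Sum ≈ 2.2678 → 2.268 bits.

2.268 bits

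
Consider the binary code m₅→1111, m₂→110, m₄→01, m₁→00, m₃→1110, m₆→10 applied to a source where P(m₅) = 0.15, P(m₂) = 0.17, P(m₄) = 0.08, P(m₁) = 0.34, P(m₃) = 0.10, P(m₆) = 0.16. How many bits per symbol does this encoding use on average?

L̄ = Σ pᵢ·ℓᵢ = 0.15·4 + 0.17·3 + 0.08·2 + 0.34·2 + 0.10·4 + 0.16·2 = 2.67 bits/symbol.

2.67 bits/symbol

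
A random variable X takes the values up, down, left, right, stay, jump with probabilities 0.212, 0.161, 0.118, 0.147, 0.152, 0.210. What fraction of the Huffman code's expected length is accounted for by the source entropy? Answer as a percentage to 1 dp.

99.1%

Entropy H = −Σ p log₂ p ≈ 2.5550 bits.
Huffman merges: 59/500+147/1000→53/200; 19/125+161/1000→313/1000; 21/100+53/250→211/500; 53/200+313/1000→289/500; 211/500+289/500→1. L = 1289/500 ≈ 2.5780.
Efficiency = H/L = 2.5550/2.5780 = 99.1%.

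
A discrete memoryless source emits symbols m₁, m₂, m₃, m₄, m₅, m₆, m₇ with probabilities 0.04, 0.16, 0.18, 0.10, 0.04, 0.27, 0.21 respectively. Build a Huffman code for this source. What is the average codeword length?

2.6 bits/symbol

Repeatedly combine the two least-probable nodes; the expected code length is the sum of the merged weights.
merge 1/25 + 1/25 → 2/25
merge 2/25 + 1/10 → 9/50
merge 4/25 + 9/50 → 17/50
merge 9/50 + 21/100 → 39/100
merge 27/100 + 17/50 → 61/100
merge 39/100 + 61/100 → 1
L = 2/25 + 9/50 + 17/50 + 39/100 + 61/100 + 1 = 13/5 = 2.6 bits/symbol.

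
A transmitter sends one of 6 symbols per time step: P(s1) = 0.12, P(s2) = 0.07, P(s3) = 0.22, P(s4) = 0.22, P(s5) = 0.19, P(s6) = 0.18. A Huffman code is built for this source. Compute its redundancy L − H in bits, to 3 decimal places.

0.063 bits

Entropy H = −Σ p log₂ p ≈ 2.4973 bits.
Huffman merges: 7/100+3/25→19/100; 9/50+19/100→37/100; 19/100+11/50→41/100; 11/50+37/100→59/100; 41/100+59/100→1. L = 64/25 ≈ 2.5600.
L − H = 2.5600 − 2.4973 = 0.063 bits.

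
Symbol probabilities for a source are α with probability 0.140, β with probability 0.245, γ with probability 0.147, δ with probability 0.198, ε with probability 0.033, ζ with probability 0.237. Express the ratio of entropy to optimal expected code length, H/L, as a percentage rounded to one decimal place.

97.0%

Entropy H = −Σ p log₂ p ≈ 2.4181 bits.
Huffman merges: 33/1000+7/50→173/1000; 147/1000+173/1000→8/25; 99/500+237/1000→87/200; 49/200+8/25→113/200; 87/200+113/200→1. L = 2493/1000 ≈ 2.4930.
Efficiency = H/L = 2.4181/2.4930 = 97.0%.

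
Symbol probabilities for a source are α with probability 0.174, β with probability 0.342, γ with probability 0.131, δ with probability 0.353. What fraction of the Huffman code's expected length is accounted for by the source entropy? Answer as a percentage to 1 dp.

96.5%

Entropy H = −Σ p log₂ p ≈ 1.8828 bits.
Huffman merges: 131/1000+87/500→61/200; 61/200+171/500→647/1000; 353/1000+647/1000→1. L = 244/125 ≈ 1.9520.
Efficiency = H/L = 1.8828/1.9520 = 96.5%.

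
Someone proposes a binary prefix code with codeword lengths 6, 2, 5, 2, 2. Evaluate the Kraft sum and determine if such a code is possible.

0.796875; yes

With common denominator 2^6 = 64: Σ 2^(−ℓᵢ) = 1/64 + 16/64 + 2/64 + 16/64 + 16/64 = 51/64 = 0.796875.
Kraft's inequality requires Σ ≤ 1; here Σ = 0.796875 ≤ 1, so such a prefix code exists.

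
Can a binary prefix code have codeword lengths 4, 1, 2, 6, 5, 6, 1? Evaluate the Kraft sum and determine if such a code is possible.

With common denominator 2^6 = 64: Σ 2^(−ℓᵢ) = 4/64 + 32/64 + 16/64 + 1/64 + 2/64 + 1/64 + 32/64 = 88/64 = 1.375.
Kraft's inequality requires Σ ≤ 1; here Σ = 1.375 > 1, so no such prefix code exists.

1.375; no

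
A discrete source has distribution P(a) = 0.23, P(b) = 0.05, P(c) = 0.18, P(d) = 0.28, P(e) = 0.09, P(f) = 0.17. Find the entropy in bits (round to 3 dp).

H = −Σ pᵢ log₂ pᵢ.
−0.23·log₂(0.23) = 0.4877
−0.05·log₂(0.05) = 0.2161
−0.18·log₂(0.18) = 0.4453
−0.28·log₂(0.28) = 0.5142
−0.09·log₂(0.09) = 0.3127
−0.17·log₂(0.17) = 0.4346
Sum ≈ 2.4105 → 2.411 bits.

2.411 bits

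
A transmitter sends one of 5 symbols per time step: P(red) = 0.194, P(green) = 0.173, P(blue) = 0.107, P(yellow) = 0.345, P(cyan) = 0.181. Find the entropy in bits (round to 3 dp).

H = −Σ pᵢ log₂ pᵢ.
−0.194·log₂(0.194) = 0.4590
−0.173·log₂(0.173) = 0.4379
−0.107·log₂(0.107) = 0.3450
−0.345·log₂(0.345) = 0.5297
−0.181·log₂(0.181) = 0.4463
Sum ≈ 2.2179 → 2.218 bits.

2.218 bits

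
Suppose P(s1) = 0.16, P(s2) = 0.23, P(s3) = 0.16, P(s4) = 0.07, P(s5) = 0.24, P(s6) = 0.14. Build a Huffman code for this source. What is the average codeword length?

Repeatedly combine the two least-probable nodes; the expected code length is the sum of the merged weights.
merge 7/100 + 7/50 → 21/100
merge 4/25 + 4/25 → 8/25
merge 21/100 + 23/100 → 11/25
merge 6/25 + 8/25 → 14/25
merge 11/25 + 14/25 → 1
L = 21/100 + 8/25 + 11/25 + 14/25 + 1 = 253/100 = 2.53 bits/symbol.

2.53 bits/symbol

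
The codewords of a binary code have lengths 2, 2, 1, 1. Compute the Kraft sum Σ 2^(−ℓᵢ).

1.5

With common denominator 2^2 = 4: Σ 2^(−ℓᵢ) = 1/4 + 1/4 + 2/4 + 2/4 = 6/4 = 1.5.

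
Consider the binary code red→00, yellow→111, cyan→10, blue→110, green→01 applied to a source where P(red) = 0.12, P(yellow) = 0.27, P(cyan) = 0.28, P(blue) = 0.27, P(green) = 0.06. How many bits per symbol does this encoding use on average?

2.54 bits/symbol

L̄ = Σ pᵢ·ℓᵢ = 0.12·2 + 0.27·3 + 0.28·2 + 0.27·3 + 0.06·2 = 2.54 bits/symbol.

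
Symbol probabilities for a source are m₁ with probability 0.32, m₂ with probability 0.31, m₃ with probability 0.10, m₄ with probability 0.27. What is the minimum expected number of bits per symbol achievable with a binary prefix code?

2 bits/symbol

Repeatedly combine the two least-probable nodes; the expected code length is the sum of the merged weights.
merge 1/10 + 27/100 → 37/100
merge 31/100 + 8/25 → 63/100
merge 37/100 + 63/100 → 1
L = 37/100 + 63/100 + 1 = 2 bits/symbol.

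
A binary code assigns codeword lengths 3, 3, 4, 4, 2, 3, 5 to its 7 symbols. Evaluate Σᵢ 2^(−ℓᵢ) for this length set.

0.78125

With common denominator 2^5 = 32: Σ 2^(−ℓᵢ) = 4/32 + 4/32 + 2/32 + 2/32 + 8/32 + 4/32 + 1/32 = 25/32 = 0.78125.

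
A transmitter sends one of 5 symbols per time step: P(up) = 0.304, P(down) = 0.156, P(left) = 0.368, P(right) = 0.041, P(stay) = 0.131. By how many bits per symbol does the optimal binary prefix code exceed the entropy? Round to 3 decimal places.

0.088 bits

Entropy H = −Σ p log₂ p ≈ 2.0442 bits.
Huffman merges: 41/1000+131/1000→43/250; 39/250+43/250→41/125; 38/125+41/125→79/125; 46/125+79/125→1. L = 533/250 ≈ 2.1320.
L − H = 2.1320 − 2.0442 = 0.088 bits.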